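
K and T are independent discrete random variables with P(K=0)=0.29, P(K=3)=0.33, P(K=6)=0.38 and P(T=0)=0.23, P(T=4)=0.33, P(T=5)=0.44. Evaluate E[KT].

11.5104

E[KT] = Σ_k Σ_t kt · P(K=k)P(T=t)
 = 0·0.0667 + 0·0.0957 + 0·0.1276 + 0·0.0759 + 12·0.1089 + 15·0.1452 + 0·0.0874 + 24·0.1254 + 30·0.1672
 = 0 + 0 + 0 + 0 + 1.3068 + 2.178 + 0 + 3.0096 + 5.016
 = 11.5104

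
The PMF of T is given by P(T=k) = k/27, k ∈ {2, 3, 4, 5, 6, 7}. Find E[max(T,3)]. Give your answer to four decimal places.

E[max(T,3)] = Σ max(t,3)·P(T=t)
 = 3·2/27 + 3·1/9 + 4·4/27 + 5·5/27 + 6·2/9 + 7·7/27
 = 2/9 + 1/3 + 16/27 + 25/27 + 4/3 + 49/27
 = 47/9

5.2222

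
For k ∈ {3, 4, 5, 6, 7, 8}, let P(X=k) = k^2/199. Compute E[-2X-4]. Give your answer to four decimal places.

E[-2X-4] = Σ (-2x-4)·P(X=x)
 = (-10)·9/199 + (-12)·16/199 + (-14)·25/199 + (-16)·36/199 + (-18)·49/199 + (-20)·64/199
 = (-90/199) + (-192/199) + (-350/199) + (-576/199) + (-882/199) + (-1280/199)
 = -3370/199

-16.9347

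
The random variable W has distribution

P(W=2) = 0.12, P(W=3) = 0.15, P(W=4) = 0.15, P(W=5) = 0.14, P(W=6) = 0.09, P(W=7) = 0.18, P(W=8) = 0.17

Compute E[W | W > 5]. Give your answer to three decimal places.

P(W > 5) = 0.09 + 0.18 + 0.17 = 0.44.
E[W | W > 5] = [6·0.09 + 7·0.18 + 8·0.17] / 0.44
 = 3.16 / 0.44
 = 79/11

7.182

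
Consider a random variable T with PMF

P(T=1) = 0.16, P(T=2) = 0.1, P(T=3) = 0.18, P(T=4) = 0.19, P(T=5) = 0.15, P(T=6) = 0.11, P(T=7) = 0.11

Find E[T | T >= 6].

P(T >= 6) = 0.11 + 0.11 = 0.22.
E[T | T >= 6] = [6·0.11 + 7·0.11] / 0.22
 = 1.43 / 0.22
 = 13/2

6.5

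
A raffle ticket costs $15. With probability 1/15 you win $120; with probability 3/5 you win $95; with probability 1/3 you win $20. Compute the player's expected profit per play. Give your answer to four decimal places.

E[payout] = 120·1/15 + 95·3/5 + 20·1/3
 = 8 + 57 + 20/3
 = 215/3
Net = 215/3 - 15 = 170/3

56.6667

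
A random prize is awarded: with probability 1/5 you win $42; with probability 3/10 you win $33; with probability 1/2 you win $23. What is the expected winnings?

29.8

E[payout] = 42·1/5 + 33·3/10 + 23·1/2
 = 42/5 + 99/10 + 23/2
 = 149/5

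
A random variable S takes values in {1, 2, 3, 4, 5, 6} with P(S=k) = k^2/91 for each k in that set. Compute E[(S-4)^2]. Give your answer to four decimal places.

2.2308

E[(S-4)^2] = Σ (s-4)^2·P(S=s)
 = 9·1/91 + 4·4/91 + 1·9/91 + 0·16/91 + 1·25/91 + 4·36/91
 = 9/91 + 16/91 + 9/91 + 0 + 25/91 + 144/91
 = 29/13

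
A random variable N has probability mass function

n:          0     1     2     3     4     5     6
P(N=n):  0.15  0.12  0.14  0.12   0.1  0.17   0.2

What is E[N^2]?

14.81

E[N^2] = Σ n^2·P(N=n)
 = 0·0.15 + 1·0.12 + 4·0.14 + 9·0.12 + 16·0.1 + 25·0.17 + 36·0.2
 = 0 + 0.12 + 0.56 + 1.08 + 1.6 + 4.25 + 7.2
 = 14.81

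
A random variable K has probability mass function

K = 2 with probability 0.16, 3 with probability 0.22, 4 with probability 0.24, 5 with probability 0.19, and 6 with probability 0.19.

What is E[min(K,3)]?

E[min(K,3)] = Σ min(k,3)·P(K=k)
 = 2·0.16 + 3·0.22 + 3·0.24 + 3·0.19 + 3·0.19
 = 0.32 + 0.66 + 0.72 + 0.57 + 0.57
 = 2.84

2.84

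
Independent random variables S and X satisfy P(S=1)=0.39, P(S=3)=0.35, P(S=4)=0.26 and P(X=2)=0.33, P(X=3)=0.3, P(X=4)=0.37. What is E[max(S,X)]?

3.4051

E[max(S,X)] = Σ_s Σ_x max(s,x) · P(S=s)P(X=x)
 = 2·0.1287 + 3·0.117 + 4·0.1443 + 3·0.1155 + 3·0.105 + 4·0.1295 + 4·0.0858 + 4·0.078 + 4·0.0962
 = 0.2574 + 0.351 + 0.5772 + 0.3465 + 0.315 + 0.518 + 0.3432 + 0.312 + 0.3848
 = 3.4051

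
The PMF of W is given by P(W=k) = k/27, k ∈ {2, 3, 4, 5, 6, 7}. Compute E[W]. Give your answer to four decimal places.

5.1481

E[W] = Σ w·P(W=w)
 = 2·2/27 + 3·1/9 + 4·4/27 + 5·5/27 + 6·2/9 + 7·7/27
 = 4/27 + 1/3 + 16/27 + 25/27 + 4/3 + 49/27
 = 139/27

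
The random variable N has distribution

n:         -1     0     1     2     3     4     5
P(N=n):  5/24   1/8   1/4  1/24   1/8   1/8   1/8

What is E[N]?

1.625

E[N] = Σ n·P(N=n)
 = (-1)·5/24 + 0·1/8 + 1·1/4 + 2·1/24 + 3·1/8 + 4·1/8 + 5·1/8
 = (-5/24) + 0 + 1/4 + 1/12 + 3/8 + 1/2 + 5/8
 = 13/8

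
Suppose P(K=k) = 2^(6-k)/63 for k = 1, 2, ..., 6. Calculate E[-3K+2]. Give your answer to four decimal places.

E[-3K+2] = Σ (-3k+2)·P(K=k)
 = (-1)·32/63 + (-4)·16/63 + (-7)·8/63 + (-10)·4/63 + (-13)·2/63 + (-16)·1/63
 = (-32/63) + (-64/63) + (-8/9) + (-40/63) + (-26/63) + (-16/63)
 = -26/7

-3.7143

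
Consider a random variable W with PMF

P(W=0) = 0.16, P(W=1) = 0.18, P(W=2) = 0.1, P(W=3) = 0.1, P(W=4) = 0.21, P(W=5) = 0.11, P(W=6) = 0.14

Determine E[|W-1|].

E[|W-1|] = Σ |w-1|·P(W=w)
 = 1·0.16 + 0·0.18 + 1·0.1 + 2·0.1 + 3·0.21 + 4·0.11 + 5·0.14
 = 0.16 + 0 + 0.1 + 0.2 + 0.63 + 0.44 + 0.7
 = 2.23

2.23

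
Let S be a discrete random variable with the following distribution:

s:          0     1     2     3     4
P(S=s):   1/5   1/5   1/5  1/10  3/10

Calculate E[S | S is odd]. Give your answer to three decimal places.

1.667

P(S is odd) = 1/5 + 1/10 = 3/10.
E[S | S is odd] = [1·1/5 + 3·1/10] / (3/10)
 = 1/2 / (3/10)
 = 5/3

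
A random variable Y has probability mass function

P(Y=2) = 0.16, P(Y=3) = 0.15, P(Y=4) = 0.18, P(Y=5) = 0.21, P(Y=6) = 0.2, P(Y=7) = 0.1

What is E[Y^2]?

22.22

E[Y^2] = Σ y^2·P(Y=y)
 = 4·0.16 + 9·0.15 + 16·0.18 + 25·0.21 + 36·0.2 + 49·0.1
 = 0.64 + 1.35 + 2.88 + 5.25 + 7.2 + 4.9
 = 22.22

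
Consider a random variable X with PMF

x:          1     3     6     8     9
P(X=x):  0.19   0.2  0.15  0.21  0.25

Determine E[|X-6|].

E[|X-6|] = Σ |x-6|·P(X=x)
 = 5·0.19 + 3·0.2 + 0·0.15 + 2·0.21 + 3·0.25
 = 0.95 + 0.6 + 0 + 0.42 + 0.75
 = 2.72

2.72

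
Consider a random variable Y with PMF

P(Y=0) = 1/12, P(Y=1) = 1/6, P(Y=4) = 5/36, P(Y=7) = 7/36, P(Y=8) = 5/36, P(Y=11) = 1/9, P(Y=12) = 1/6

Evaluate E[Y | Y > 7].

10.4

P(Y > 7) = 5/36 + 1/9 + 1/6 = 5/12.
E[Y | Y > 7] = [8·5/36 + 11·1/9 + 12·1/6] / (5/12)
 = 13/3 / (5/12)
 = 52/5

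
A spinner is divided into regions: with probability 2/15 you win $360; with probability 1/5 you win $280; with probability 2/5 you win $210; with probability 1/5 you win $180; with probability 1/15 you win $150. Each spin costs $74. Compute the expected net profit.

E[payout] = 360·2/15 + 280·1/5 + 210·2/5 + 180·1/5 + 150·1/15
 = 48 + 56 + 84 + 36 + 10
 = 234
Net = 234 - 74 = 160

160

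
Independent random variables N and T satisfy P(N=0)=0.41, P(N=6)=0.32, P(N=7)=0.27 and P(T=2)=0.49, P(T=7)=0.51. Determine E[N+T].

8.36

E[N+T] = Σ_n Σ_t (n+t) · P(N=n)P(T=t)
 = 2·0.2009 + 7·0.2091 + 8·0.1568 + 13·0.1632 + 9·0.1323 + 14·0.1377
 = 0.4018 + 1.4637 + 1.2544 + 2.1216 + 1.1907 + 1.9278
 = 8.36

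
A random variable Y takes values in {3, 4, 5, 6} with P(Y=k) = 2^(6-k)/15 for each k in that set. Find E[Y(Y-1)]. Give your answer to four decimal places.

11.0667

E[Y(Y-1)] = Σ y(y-1)·P(Y=y)
 = 6·8/15 + 12·4/15 + 20·2/15 + 30·1/15
 = 16/5 + 16/5 + 8/3 + 2
 = 166/15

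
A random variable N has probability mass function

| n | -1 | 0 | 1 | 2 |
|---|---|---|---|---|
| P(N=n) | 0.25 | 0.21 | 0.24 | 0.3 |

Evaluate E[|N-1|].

E[|N-1|] = Σ |n-1|·P(N=n)
 = 2·0.25 + 1·0.21 + 0·0.24 + 1·0.3
 = 0.5 + 0.21 + 0 + 0.3
 = 1.01

1.01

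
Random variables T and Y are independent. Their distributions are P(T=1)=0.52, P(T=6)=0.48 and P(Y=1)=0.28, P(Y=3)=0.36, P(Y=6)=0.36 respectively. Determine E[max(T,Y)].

E[max(T,Y)] = Σ_t Σ_y max(t,y) · P(T=t)P(Y=y)
 = 1·0.1456 + 3·0.1872 + 6·0.1872 + 6·0.1344 + 6·0.1728 + 6·0.1728
 = 0.1456 + 0.5616 + 1.1232 + 0.8064 + 1.0368 + 1.0368
 = 4.7104

4.7104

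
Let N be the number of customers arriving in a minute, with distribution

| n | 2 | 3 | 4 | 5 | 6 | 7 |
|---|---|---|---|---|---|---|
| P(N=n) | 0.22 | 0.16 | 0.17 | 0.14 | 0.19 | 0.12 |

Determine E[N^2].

21.26

E[N^2] = Σ n^2·P(N=n)
 = 4·0.22 + 9·0.16 + 16·0.17 + 25·0.14 + 36·0.19 + 49·0.12
 = 0.88 + 1.44 + 2.72 + 3.5 + 6.84 + 5.88
 = 21.26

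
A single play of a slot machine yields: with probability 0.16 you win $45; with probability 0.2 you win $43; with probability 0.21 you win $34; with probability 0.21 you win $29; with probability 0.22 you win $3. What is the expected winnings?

E[payout] = 45·0.16 + 43·0.2 + 34·0.21 + 29·0.21 + 3·0.22
 = 7.2 + 8.6 + 7.14 + 6.09 + 0.66
 = 29.69

29.69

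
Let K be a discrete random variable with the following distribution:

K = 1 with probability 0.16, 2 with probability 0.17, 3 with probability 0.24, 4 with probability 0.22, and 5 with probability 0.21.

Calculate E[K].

E[K] = Σ k·P(K=k)
 = 1·0.16 + 2·0.17 + 3·0.24 + 4·0.22 + 5·0.21
 = 0.16 + 0.34 + 0.72 + 0.88 + 1.05
 = 3.15

3.15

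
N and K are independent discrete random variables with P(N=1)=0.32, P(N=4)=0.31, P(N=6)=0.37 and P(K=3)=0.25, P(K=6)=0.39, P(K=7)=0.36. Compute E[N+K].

9.39

E[N+K] = Σ_n Σ_k (n+k) · P(N=n)P(K=k)
 = 4·0.08 + 7·0.1248 + 8·0.1152 + 7·0.0775 + 10·0.1209 + 11·0.1116 + 9·0.0925 + 12·0.1443 + 13·0.1332
 = 0.32 + 0.8736 + 0.9216 + 0.5425 + 1.209 + 1.2276 + 0.8325 + 1.7316 + 1.7316
 = 9.39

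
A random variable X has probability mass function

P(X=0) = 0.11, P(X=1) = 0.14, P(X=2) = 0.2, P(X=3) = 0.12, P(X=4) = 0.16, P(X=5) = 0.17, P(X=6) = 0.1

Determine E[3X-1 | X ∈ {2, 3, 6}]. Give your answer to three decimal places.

P(X ∈ {2, 3, 6}) = 0.2 + 0.12 + 0.1 = 0.42.
E[3X-1 | X ∈ {2, 3, 6}] = [5·0.2 + 8·0.12 + 17·0.1] / 0.42
 = 3.66 / 0.42
 = 61/7

8.714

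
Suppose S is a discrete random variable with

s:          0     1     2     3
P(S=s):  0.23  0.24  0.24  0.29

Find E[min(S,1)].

0.77

E[min(S,1)] = Σ min(s,1)·P(S=s)
 = 0·0.23 + 1·0.24 + 1·0.24 + 1·0.29
 = 0 + 0.24 + 0.24 + 0.29
 = 0.77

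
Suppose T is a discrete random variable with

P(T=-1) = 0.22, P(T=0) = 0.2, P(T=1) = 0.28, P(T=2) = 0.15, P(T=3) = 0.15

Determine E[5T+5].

9.05

E[5T+5] = Σ (5t+5)·P(T=t)
 = 0·0.22 + 5·0.2 + 10·0.28 + 15·0.15 + 20·0.15
 = 0 + 1 + 2.8 + 2.25 + 3
 = 9.05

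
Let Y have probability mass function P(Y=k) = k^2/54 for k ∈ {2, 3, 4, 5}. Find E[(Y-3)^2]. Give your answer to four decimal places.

2.2222

E[(Y-3)^2] = Σ (y-3)^2·P(Y=y)
 = 1·2/27 + 0·1/6 + 1·8/27 + 4·25/54
 = 2/27 + 0 + 8/27 + 50/27
 = 20/9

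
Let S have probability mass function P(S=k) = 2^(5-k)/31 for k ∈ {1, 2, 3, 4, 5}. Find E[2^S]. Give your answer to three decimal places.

E[2^S] = Σ 2^s·P(S=s)
 = 2·16/31 + 4·8/31 + 8·4/31 + 16·2/31 + 32·1/31
 = 32/31 + 32/31 + 32/31 + 32/31 + 32/31
 = 160/31

5.161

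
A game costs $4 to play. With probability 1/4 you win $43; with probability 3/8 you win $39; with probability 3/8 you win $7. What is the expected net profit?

E[payout] = 43·1/4 + 39·3/8 + 7·3/8
 = 43/4 + 117/8 + 21/8
 = 28
Net = 28 - 4 = 24

24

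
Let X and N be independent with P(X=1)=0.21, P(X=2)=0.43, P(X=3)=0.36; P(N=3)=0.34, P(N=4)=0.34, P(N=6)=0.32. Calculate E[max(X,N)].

E[max(X,N)] = Σ_x Σ_n max(x,n) · P(X=x)P(N=n)
 = 3·0.0714 + 4·0.0714 + 6·0.0672 + 3·0.1462 + 4·0.1462 + 6·0.1376 + 3·0.1224 + 4·0.1224 + 6·0.1152
 = 0.2142 + 0.2856 + 0.4032 + 0.4386 + 0.5848 + 0.8256 + 0.3672 + 0.4896 + 0.6912
 = 4.3

4.3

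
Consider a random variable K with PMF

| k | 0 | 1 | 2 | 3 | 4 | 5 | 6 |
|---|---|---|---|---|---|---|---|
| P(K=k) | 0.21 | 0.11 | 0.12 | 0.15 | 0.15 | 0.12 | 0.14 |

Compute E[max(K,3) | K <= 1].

P(K <= 1) = 0.21 + 0.11 = 0.32.
E[max(K,3) | K <= 1] = [3·0.21 + 3·0.11] / 0.32
 = 0.96 / 0.32
 = 3

3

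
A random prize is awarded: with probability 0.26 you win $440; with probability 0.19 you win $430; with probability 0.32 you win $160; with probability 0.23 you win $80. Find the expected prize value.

E[payout] = 440·0.26 + 430·0.19 + 160·0.32 + 80·0.23
 = 114.4 + 81.7 + 51.2 + 18.4
 = 265.7

265.7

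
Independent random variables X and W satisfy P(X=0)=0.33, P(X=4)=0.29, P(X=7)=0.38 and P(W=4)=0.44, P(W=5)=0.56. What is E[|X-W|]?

E[|X-W|] = Σ_x Σ_w |x-w| · P(X=x)P(W=w)
 = 4·0.1452 + 5·0.1848 + 0·0.1276 + 1·0.1624 + 3·0.1672 + 2·0.2128
 = 0.5808 + 0.924 + 0 + 0.1624 + 0.5016 + 0.4256
 = 2.5944

2.5944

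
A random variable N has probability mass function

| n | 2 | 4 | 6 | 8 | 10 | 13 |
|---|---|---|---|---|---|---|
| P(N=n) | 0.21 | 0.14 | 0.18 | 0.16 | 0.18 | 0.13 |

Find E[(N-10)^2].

23.17

E[(N-10)^2] = Σ (n-10)^2·P(N=n)
 = 64·0.21 + 36·0.14 + 16·0.18 + 4·0.16 + 0·0.18 + 9·0.13
 = 13.44 + 5.04 + 2.88 + 0.64 + 0 + 1.17
 = 23.17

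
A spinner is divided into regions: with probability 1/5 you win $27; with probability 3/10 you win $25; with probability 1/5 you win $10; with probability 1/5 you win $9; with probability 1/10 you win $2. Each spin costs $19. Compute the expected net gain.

E[payout] = 27·1/5 + 25·3/10 + 10·1/5 + 9·1/5 + 2·1/10
 = 27/5 + 15/2 + 2 + 9/5 + 1/5
 = 169/10
Net = 169/10 - 19 = -21/10

-2.1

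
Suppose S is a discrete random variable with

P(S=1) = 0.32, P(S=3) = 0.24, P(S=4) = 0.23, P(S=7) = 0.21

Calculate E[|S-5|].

E[|S-5|] = Σ |s-5|·P(S=s)
 = 4·0.32 + 2·0.24 + 1·0.23 + 2·0.21
 = 1.28 + 0.48 + 0.23 + 0.42
 = 2.41

2.41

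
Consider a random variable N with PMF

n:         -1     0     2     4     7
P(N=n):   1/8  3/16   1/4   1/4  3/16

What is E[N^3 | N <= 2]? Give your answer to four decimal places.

3.3333

P(N <= 2) = 1/8 + 3/16 + 1/4 = 9/16.
E[N^3 | N <= 2] = [(-1)·1/8 + 0·3/16 + 8·1/4] / (9/16)
 = 15/8 / (9/16)
 = 10/3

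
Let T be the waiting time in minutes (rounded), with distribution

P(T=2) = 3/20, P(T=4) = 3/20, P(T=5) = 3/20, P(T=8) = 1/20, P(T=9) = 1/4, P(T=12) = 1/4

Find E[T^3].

E[T^3] = Σ t^3·P(T=t)
 = 8·3/20 + 64·3/20 + 125·3/20 + 512·1/20 + 729·1/4 + 1728·1/4
 = 6/5 + 48/5 + 75/4 + 128/5 + 729/4 + 432
 = 3347/5

669.4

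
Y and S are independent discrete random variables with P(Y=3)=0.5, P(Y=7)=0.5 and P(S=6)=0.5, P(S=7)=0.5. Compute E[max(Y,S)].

E[max(Y,S)] = Σ_y Σ_s max(y,s) · P(Y=y)P(S=s)
 = 6·0.25 + 7·0.25 + 7·0.25 + 7·0.25
 = 1.5 + 1.75 + 1.75 + 1.75
 = 6.75

6.75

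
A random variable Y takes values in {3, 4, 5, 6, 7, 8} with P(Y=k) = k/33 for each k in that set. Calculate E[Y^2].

E[Y^2] = Σ y^2·P(Y=y)
 = 9·1/11 + 16·4/33 + 25·5/33 + 36·2/11 + 49·7/33 + 64·8/33
 = 9/11 + 64/33 + 125/33 + 72/11 + 343/33 + 512/33
 = 39

39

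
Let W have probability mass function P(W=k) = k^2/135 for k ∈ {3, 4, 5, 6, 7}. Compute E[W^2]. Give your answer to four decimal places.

E[W^2] = Σ w^2·P(W=w)
 = 9·1/15 + 16·16/135 + 25·5/27 + 36·4/15 + 49·49/135
 = 3/5 + 256/135 + 125/27 + 48/5 + 2401/135
 = 1553/45

34.5111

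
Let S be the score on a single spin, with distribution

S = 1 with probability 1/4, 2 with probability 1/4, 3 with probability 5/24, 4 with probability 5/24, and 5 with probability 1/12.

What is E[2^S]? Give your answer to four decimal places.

9.1667

E[2^S] = Σ 2^s·P(S=s)
 = 2·1/4 + 4·1/4 + 8·5/24 + 16·5/24 + 32·1/12
 = 1/2 + 1 + 5/3 + 10/3 + 8/3
 = 55/6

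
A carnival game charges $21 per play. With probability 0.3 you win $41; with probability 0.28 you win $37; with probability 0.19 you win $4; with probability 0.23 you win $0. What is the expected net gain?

2.42

E[payout] = 41·0.3 + 37·0.28 + 4·0.19 + 0·0.23
 = 12.3 + 10.36 + 0.76 + 0
 = 23.42
Net = 23.42 - 21 = 2.42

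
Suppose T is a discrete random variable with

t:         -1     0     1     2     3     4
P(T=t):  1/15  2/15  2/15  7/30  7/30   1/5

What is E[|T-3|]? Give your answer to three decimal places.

1.367

E[|T-3|] = Σ |t-3|·P(T=t)
 = 4·1/15 + 3·2/15 + 2·2/15 + 1·7/30 + 0·7/30 + 1·1/5
 = 4/15 + 2/5 + 4/15 + 7/30 + 0 + 1/5
 = 41/30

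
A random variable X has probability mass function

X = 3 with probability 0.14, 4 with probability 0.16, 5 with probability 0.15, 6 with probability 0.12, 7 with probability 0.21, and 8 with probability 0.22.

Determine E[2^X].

99.36

E[2^X] = Σ 2^x·P(X=x)
 = 8·0.14 + 16·0.16 + 32·0.15 + 64·0.12 + 128·0.21 + 256·0.22
 = 1.12 + 2.56 + 4.8 + 7.68 + 26.88 + 56.32
 = 99.36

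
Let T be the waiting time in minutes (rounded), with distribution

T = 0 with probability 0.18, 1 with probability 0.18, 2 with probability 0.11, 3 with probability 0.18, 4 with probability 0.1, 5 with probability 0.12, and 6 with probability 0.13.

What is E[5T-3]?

E[5T-3] = Σ (5t-3)·P(T=t)
 = (-3)·0.18 + 2·0.18 + 7·0.11 + 12·0.18 + 17·0.1 + 22·0.12 + 27·0.13
 = (-0.54) + 0.36 + 0.77 + 2.16 + 1.7 + 2.64 + 3.51
 = 10.6

10.6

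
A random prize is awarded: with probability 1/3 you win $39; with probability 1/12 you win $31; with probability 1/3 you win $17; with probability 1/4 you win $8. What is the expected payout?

E[payout] = 39·1/3 + 31·1/12 + 17·1/3 + 8·1/4
 = 13 + 31/12 + 17/3 + 2
 = 93/4

23.25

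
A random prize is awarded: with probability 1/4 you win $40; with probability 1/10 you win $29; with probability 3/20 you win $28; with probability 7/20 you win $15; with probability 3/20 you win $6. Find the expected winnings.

E[payout] = 40·1/4 + 29·1/10 + 28·3/20 + 15·7/20 + 6·3/20
 = 10 + 29/10 + 21/5 + 21/4 + 9/10
 = 93/4

23.25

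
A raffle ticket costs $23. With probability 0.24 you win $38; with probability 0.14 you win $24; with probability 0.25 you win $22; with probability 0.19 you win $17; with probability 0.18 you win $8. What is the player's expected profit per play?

E[payout] = 38·0.24 + 24·0.14 + 22·0.25 + 17·0.19 + 8·0.18
 = 9.12 + 3.36 + 5.5 + 3.23 + 1.44
 = 22.65
Net = 22.65 - 23 = -0.35

-0.35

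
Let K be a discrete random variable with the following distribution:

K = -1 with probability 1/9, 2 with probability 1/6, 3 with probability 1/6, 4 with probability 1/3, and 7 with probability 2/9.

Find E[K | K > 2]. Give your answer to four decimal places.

4.6923

P(K > 2) = 1/6 + 1/3 + 2/9 = 13/18.
E[K | K > 2] = [3·1/6 + 4·1/3 + 7·2/9] / (13/18)
 = 61/18 / (13/18)
 = 61/13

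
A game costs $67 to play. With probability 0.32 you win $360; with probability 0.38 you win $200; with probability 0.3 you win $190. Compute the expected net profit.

E[payout] = 360·0.32 + 200·0.38 + 190·0.3
 = 115.2 + 76 + 57
 = 248.2
Net = 248.2 - 67 = 181.2

181.2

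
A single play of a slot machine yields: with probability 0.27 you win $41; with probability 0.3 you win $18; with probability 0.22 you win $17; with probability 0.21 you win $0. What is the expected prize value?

E[payout] = 41·0.27 + 18·0.3 + 17·0.22 + 0·0.21
 = 11.07 + 5.4 + 3.74 + 0
 = 20.21

20.21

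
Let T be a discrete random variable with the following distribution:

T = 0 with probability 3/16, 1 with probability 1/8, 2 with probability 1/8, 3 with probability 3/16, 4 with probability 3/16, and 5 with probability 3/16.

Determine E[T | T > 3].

P(T > 3) = 3/16 + 3/16 = 3/8.
E[T | T > 3] = [4·3/16 + 5·3/16] / (3/8)
 = 27/16 / (3/8)
 = 9/2

4.5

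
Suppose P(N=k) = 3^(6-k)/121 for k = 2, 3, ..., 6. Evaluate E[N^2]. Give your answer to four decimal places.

E[N^2] = Σ n^2·P(N=n)
 = 4·81/121 + 9·27/121 + 16·9/121 + 25·3/121 + 36·1/121
 = 324/121 + 243/121 + 144/121 + 75/121 + 36/121
 = 822/121

6.7934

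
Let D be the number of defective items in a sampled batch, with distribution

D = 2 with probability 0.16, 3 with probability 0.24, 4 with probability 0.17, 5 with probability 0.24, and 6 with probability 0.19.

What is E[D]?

4.06

E[D] = Σ d·P(D=d)
 = 2·0.16 + 3·0.24 + 4·0.17 + 5·0.24 + 6·0.19
 = 0.32 + 0.72 + 0.68 + 1.2 + 1.14
 = 4.06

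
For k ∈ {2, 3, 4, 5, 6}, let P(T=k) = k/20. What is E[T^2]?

E[T^2] = Σ t^2·P(T=t)
 = 4·1/10 + 9·3/20 + 16·1/5 + 25·1/4 + 36·3/10
 = 2/5 + 27/20 + 16/5 + 25/4 + 54/5
 = 22

22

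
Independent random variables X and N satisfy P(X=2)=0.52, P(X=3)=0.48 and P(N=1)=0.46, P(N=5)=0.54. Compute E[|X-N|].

2.0416

E[|X-N|] = Σ_x Σ_n |x-n| · P(X=x)P(N=n)
 = 1·0.2392 + 3·0.2808 + 2·0.2208 + 2·0.2592
 = 0.2392 + 0.8424 + 0.4416 + 0.5184
 = 2.0416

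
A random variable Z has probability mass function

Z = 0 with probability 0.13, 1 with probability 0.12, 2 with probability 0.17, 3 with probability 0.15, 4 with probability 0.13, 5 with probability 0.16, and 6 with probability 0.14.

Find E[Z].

3.07

E[Z] = Σ z·P(Z=z)
 = 0·0.13 + 1·0.12 + 2·0.17 + 3·0.15 + 4·0.13 + 5·0.16 + 6·0.14
 = 0 + 0.12 + 0.34 + 0.45 + 0.52 + 0.8 + 0.84
 = 3.07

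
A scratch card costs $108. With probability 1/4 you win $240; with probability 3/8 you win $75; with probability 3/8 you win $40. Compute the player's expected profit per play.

-4.875

E[payout] = 240·1/4 + 75·3/8 + 40·3/8
 = 60 + 225/8 + 15
 = 825/8
Net = 825/8 - 108 = -39/8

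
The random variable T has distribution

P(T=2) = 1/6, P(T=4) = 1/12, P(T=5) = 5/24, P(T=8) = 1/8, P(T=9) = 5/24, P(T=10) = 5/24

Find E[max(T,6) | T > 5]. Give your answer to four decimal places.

P(T > 5) = 1/8 + 5/24 + 5/24 = 13/24.
E[max(T,6) | T > 5] = [8·1/8 + 9·5/24 + 10·5/24] / (13/24)
 = 119/24 / (13/24)
 = 119/13

9.1538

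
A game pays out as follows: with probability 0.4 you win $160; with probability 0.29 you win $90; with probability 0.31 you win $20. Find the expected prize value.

96.3

E[payout] = 160·0.4 + 90·0.29 + 20·0.31
 = 64 + 26.1 + 6.2
 = 96.3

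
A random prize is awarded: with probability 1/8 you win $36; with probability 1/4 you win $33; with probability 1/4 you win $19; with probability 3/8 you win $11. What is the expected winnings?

E[payout] = 36·1/8 + 33·1/4 + 19·1/4 + 11·3/8
 = 9/2 + 33/4 + 19/4 + 33/8
 = 173/8

21.625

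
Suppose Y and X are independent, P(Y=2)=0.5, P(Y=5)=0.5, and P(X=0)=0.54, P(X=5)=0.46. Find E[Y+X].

5.8

E[Y+X] = Σ_y Σ_x (y+x) · P(Y=y)P(X=x)
 = 2·0.27 + 7·0.23 + 5·0.27 + 10·0.23
 = 0.54 + 1.61 + 1.35 + 2.3
 = 5.8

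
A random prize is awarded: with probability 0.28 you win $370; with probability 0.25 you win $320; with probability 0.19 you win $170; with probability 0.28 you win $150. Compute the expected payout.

257.9

E[payout] = 370·0.28 + 320·0.25 + 170·0.19 + 150·0.28
 = 103.6 + 80 + 32.3 + 42
 = 257.9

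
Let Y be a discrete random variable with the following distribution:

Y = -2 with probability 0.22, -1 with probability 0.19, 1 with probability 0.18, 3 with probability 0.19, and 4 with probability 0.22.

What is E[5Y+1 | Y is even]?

P(Y is even) = 0.22 + 0.22 = 0.44.
E[5Y+1 | Y is even] = [(-9)·0.22 + 21·0.22] / 0.44
 = 2.64 / 0.44
 = 6

6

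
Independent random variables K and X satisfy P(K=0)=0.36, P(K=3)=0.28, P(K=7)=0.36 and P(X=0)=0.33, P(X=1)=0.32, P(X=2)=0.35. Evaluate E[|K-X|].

E[|K-X|] = Σ_k Σ_x |k-x| · P(K=k)P(X=x)
 = 0·0.1188 + 1·0.1152 + 2·0.126 + 3·0.0924 + 2·0.0896 + 1·0.098 + 7·0.1188 + 6·0.1152 + 5·0.126
 = 0 + 0.1152 + 0.252 + 0.2772 + 0.1792 + 0.098 + 0.8316 + 0.6912 + 0.63
 = 3.0744

3.0744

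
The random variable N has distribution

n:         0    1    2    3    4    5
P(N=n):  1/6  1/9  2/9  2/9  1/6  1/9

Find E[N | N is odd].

P(N is odd) = 1/9 + 2/9 + 1/9 = 4/9.
E[N | N is odd] = [1·1/9 + 3·2/9 + 5·1/9] / (4/9)
 = 4/3 / (4/9)
 = 3

3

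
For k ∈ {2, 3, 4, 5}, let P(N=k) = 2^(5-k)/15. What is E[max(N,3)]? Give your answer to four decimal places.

3.2667

E[max(N,3)] = Σ max(n,3)·P(N=n)
 = 3·8/15 + 3·4/15 + 4·2/15 + 5·1/15
 = 8/5 + 4/5 + 8/15 + 1/3
 = 49/15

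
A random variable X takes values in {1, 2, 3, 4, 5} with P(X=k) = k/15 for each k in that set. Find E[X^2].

15

E[X^2] = Σ x^2·P(X=x)
 = 1·1/15 + 4·2/15 + 9·1/5 + 16·4/15 + 25·1/3
 = 1/15 + 8/15 + 9/5 + 64/15 + 25/3
 = 15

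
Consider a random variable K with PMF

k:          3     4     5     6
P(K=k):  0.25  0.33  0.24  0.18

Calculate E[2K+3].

E[2K+3] = Σ (2k+3)·P(K=k)
 = 9·0.25 + 11·0.33 + 13·0.24 + 15·0.18
 = 2.25 + 3.63 + 3.12 + 2.7
 = 11.7

11.7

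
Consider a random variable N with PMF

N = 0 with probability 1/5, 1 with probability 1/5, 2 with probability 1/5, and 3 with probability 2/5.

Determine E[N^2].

4.6

E[N^2] = Σ n^2·P(N=n)
 = 0·1/5 + 1·1/5 + 4·1/5 + 9·2/5
 = 0 + 1/5 + 4/5 + 18/5
 = 23/5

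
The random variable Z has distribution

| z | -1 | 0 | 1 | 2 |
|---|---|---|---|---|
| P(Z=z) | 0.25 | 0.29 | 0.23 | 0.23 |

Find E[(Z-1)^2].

1.52

E[(Z-1)^2] = Σ (z-1)^2·P(Z=z)
 = 4·0.25 + 1·0.29 + 0·0.23 + 1·0.23
 = 1 + 0.29 + 0 + 0.23
 = 1.52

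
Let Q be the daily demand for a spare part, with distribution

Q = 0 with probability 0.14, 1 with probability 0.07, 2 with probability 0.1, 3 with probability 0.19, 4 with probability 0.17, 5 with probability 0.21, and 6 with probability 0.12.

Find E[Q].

E[Q] = Σ q·P(Q=q)
 = 0·0.14 + 1·0.07 + 2·0.1 + 3·0.19 + 4·0.17 + 5·0.21 + 6·0.12
 = 0 + 0.07 + 0.2 + 0.57 + 0.68 + 1.05 + 0.72
 = 3.29

3.29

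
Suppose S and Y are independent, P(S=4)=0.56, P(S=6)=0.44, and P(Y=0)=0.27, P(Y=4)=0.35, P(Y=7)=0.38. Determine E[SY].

E[SY] = Σ_s Σ_y sy · P(S=s)P(Y=y)
 = 0·0.1512 + 16·0.196 + 28·0.2128 + 0·0.1188 + 24·0.154 + 42·0.1672
 = 0 + 3.136 + 5.9584 + 0 + 3.696 + 7.0224
 = 19.8128

19.8128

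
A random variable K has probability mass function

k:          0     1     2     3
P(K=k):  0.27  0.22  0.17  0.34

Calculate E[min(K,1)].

E[min(K,1)] = Σ min(k,1)·P(K=k)
 = 0·0.27 + 1·0.22 + 1·0.17 + 1·0.34
 = 0 + 0.22 + 0.17 + 0.34
 = 0.73

0.73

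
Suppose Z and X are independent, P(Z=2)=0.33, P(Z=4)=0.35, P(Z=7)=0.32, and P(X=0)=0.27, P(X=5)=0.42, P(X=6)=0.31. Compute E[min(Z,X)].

E[min(Z,X)] = Σ_z Σ_x min(z,x) · P(Z=z)P(X=x)
 = 0·0.0891 + 2·0.1386 + 2·0.1023 + 0·0.0945 + 4·0.147 + 4·0.1085 + 0·0.0864 + 5·0.1344 + 6·0.0992
 = 0 + 0.2772 + 0.2046 + 0 + 0.588 + 0.434 + 0 + 0.672 + 0.5952
 = 2.771

2.771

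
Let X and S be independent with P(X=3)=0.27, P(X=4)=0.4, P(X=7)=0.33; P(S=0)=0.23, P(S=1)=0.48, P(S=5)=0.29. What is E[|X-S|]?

E[|X-S|] = Σ_x Σ_s |x-s| · P(X=x)P(S=s)
 = 3·0.0621 + 2·0.1296 + 2·0.0783 + 4·0.092 + 3·0.192 + 1·0.116 + 7·0.0759 + 6·0.1584 + 2·0.0957
 = 0.1863 + 0.2592 + 0.1566 + 0.368 + 0.576 + 0.116 + 0.5313 + 0.9504 + 0.1914
 = 3.3352

3.3352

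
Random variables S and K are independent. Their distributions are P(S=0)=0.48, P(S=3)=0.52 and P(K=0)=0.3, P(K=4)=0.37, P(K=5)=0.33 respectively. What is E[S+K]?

E[S+K] = Σ_s Σ_k (s+k) · P(S=s)P(K=k)
 = 0·0.144 + 4·0.1776 + 5·0.1584 + 3·0.156 + 7·0.1924 + 8·0.1716
 = 0 + 0.7104 + 0.792 + 0.468 + 1.3468 + 1.3728
 = 4.69

4.69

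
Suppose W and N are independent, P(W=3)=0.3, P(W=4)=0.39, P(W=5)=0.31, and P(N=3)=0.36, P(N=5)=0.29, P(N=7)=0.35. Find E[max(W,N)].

E[max(W,N)] = Σ_w Σ_n max(w,n) · P(W=w)P(N=n)
 = 3·0.108 + 5·0.087 + 7·0.105 + 4·0.1404 + 5·0.1131 + 7·0.1365 + 5·0.1116 + 5·0.0899 + 7·0.1085
 = 0.324 + 0.435 + 0.735 + 0.5616 + 0.5655 + 0.9555 + 0.558 + 0.4495 + 0.7595
 = 5.3436

5.3436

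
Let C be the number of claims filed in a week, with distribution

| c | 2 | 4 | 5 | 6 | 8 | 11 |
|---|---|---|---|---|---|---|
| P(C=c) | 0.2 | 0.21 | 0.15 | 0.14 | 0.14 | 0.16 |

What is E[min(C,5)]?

4.19

E[min(C,5)] = Σ min(c,5)·P(C=c)
 = 2·0.2 + 4·0.21 + 5·0.15 + 5·0.14 + 5·0.14 + 5·0.16
 = 0.4 + 0.84 + 0.75 + 0.7 + 0.7 + 0.8
 = 4.19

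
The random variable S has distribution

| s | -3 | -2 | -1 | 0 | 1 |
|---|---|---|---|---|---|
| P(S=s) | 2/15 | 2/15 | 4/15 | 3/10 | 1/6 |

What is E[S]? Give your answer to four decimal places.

-0.7667

E[S] = Σ s·P(S=s)
 = (-3)·2/15 + (-2)·2/15 + (-1)·4/15 + 0·3/10 + 1·1/6
 = (-2/5) + (-4/15) + (-4/15) + 0 + 1/6
 = -23/30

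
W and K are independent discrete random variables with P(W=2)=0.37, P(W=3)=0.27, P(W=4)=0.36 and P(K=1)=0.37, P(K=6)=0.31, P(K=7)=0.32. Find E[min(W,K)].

E[min(W,K)] = Σ_w Σ_k min(w,k) · P(W=w)P(K=k)
 = 1·0.1369 + 2·0.1147 + 2·0.1184 + 1·0.0999 + 3·0.0837 + 3·0.0864 + 1·0.1332 + 4·0.1116 + 4·0.1152
 = 0.1369 + 0.2294 + 0.2368 + 0.0999 + 0.2511 + 0.2592 + 0.1332 + 0.4464 + 0.4608
 = 2.2537

2.2537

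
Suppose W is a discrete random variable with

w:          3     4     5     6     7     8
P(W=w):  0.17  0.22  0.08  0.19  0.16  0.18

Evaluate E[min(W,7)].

5.31

E[min(W,7)] = Σ min(w,7)·P(W=w)
 = 3·0.17 + 4·0.22 + 5·0.08 + 6·0.19 + 7·0.16 + 7·0.18
 = 0.51 + 0.88 + 0.4 + 1.14 + 1.12 + 1.26
 = 5.31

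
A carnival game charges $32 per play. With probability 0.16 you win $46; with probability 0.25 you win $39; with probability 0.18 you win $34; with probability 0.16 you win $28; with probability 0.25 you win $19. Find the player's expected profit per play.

0.46

E[payout] = 46·0.16 + 39·0.25 + 34·0.18 + 28·0.16 + 19·0.25
 = 7.36 + 9.75 + 6.12 + 4.48 + 4.75
 = 32.46
Net = 32.46 - 32 = 0.46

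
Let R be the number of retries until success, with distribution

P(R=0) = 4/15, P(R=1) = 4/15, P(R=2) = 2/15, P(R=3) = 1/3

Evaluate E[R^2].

3.8

E[R^2] = Σ r^2·P(R=r)
 = 0·4/15 + 1·4/15 + 4·2/15 + 9·1/3
 = 0 + 4/15 + 8/15 + 3
 = 19/5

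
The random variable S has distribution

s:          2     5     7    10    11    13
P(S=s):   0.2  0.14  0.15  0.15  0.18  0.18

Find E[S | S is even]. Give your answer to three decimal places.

P(S is even) = 0.2 + 0.15 = 0.35.
E[S | S is even] = [2·0.2 + 10·0.15] / 0.35
 = 1.9 / 0.35
 = 38/7

5.429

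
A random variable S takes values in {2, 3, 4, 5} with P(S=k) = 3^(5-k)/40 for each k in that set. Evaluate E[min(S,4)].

E[min(S,4)] = Σ min(s,4)·P(S=s)
 = 2·27/40 + 3·9/40 + 4·3/40 + 4·1/40
 = 27/20 + 27/40 + 3/10 + 1/10
 = 97/40

2.425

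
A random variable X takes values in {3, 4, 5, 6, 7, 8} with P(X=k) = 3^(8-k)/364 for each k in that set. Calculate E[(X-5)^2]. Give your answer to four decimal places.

2.9753

E[(X-5)^2] = Σ (x-5)^2·P(X=x)
 = 4·243/364 + 1·81/364 + 0·27/364 + 1·9/364 + 4·3/364 + 9·1/364
 = 243/91 + 81/364 + 0 + 9/364 + 3/91 + 9/364
 = 1083/364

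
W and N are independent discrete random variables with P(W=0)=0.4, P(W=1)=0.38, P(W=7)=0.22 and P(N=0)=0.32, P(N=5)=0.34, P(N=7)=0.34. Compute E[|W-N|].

3.688

E[|W-N|] = Σ_w Σ_n |w-n| · P(W=w)P(N=n)
 = 0·0.128 + 5·0.136 + 7·0.136 + 1·0.1216 + 4·0.1292 + 6·0.1292 + 7·0.0704 + 2·0.0748 + 0·0.0748
 = 0 + 0.68 + 0.952 + 0.1216 + 0.5168 + 0.7752 + 0.4928 + 0.1496 + 0
 = 3.688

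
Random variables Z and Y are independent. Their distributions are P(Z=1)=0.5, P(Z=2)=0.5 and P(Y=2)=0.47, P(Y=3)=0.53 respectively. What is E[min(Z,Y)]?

E[min(Z,Y)] = Σ_z Σ_y min(z,y) · P(Z=z)P(Y=y)
 = 1·0.235 + 1·0.265 + 2·0.235 + 2·0.265
 = 0.235 + 0.265 + 0.47 + 0.53
 = 1.5

1.5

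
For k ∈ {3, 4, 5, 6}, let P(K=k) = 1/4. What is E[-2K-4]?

E[-2K-4] = Σ (-2k-4)·P(K=k)
 = (-10)·1/4 + (-12)·1/4 + (-14)·1/4 + (-16)·1/4
 = (-5/2) + (-3) + (-7/2) + (-4)
 = -13

-13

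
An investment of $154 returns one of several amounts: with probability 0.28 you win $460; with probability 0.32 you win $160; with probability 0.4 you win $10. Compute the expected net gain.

30

E[payout] = 460·0.28 + 160·0.32 + 10·0.4
 = 128.8 + 51.2 + 4
 = 184
Net = 184 - 154 = 30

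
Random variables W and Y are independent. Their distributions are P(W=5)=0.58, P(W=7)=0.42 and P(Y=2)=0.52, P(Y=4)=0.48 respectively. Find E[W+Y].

8.8

E[W+Y] = Σ_w Σ_y (w+y) · P(W=w)P(Y=y)
 = 7·0.3016 + 9·0.2784 + 9·0.2184 + 11·0.2016
 = 2.1112 + 2.5056 + 1.9656 + 2.2176
 = 8.8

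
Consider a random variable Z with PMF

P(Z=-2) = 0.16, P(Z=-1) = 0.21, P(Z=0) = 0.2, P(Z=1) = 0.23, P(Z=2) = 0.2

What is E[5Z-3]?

E[5Z-3] = Σ (5z-3)·P(Z=z)
 = (-13)·0.16 + (-8)·0.21 + (-3)·0.2 + 2·0.23 + 7·0.2
 = (-2.08) + (-1.68) + (-0.6) + 0.46 + 1.4
 = -2.5

-2.5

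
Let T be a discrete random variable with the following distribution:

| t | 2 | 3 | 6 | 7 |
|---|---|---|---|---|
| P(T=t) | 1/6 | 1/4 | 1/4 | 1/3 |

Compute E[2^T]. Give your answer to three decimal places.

E[2^T] = Σ 2^t·P(T=t)
 = 4·1/6 + 8·1/4 + 64·1/4 + 128·1/3
 = 2/3 + 2 + 16 + 128/3
 = 184/3

61.333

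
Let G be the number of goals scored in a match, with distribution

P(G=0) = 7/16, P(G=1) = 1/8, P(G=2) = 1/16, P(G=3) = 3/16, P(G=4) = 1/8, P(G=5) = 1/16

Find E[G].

E[G] = Σ g·P(G=g)
 = 0·7/16 + 1·1/8 + 2·1/16 + 3·3/16 + 4·1/8 + 5·1/16
 = 0 + 1/8 + 1/8 + 9/16 + 1/2 + 5/16
 = 13/8

1.625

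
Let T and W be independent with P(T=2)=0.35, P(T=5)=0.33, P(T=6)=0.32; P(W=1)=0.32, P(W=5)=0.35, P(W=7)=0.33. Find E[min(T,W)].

E[min(T,W)] = Σ_t Σ_w min(t,w) · P(T=t)P(W=w)
 = 1·0.112 + 2·0.1225 + 2·0.1155 + 1·0.1056 + 5·0.1155 + 5·0.1089 + 1·0.1024 + 5·0.112 + 6·0.1056
 = 0.112 + 0.245 + 0.231 + 0.1056 + 0.5775 + 0.5445 + 0.1024 + 0.56 + 0.6336
 = 3.1116

3.1116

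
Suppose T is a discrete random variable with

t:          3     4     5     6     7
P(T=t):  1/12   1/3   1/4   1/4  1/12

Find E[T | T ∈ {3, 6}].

P(T ∈ {3, 6}) = 1/12 + 1/4 = 1/3.
E[T | T ∈ {3, 6}] = [3·1/12 + 6·1/4] / (1/3)
 = 7/4 / (1/3)
 = 21/4

5.25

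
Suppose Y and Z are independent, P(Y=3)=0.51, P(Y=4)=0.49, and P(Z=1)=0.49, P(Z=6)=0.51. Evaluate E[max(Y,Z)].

E[max(Y,Z)] = Σ_y Σ_z max(y,z) · P(Y=y)P(Z=z)
 = 3·0.2499 + 6·0.2601 + 4·0.2401 + 6·0.2499
 = 0.7497 + 1.5606 + 0.9604 + 1.4994
 = 4.7701

4.7701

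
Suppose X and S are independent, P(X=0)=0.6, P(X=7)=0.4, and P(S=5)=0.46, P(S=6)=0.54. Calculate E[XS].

15.512

E[XS] = Σ_x Σ_s xs · P(X=x)P(S=s)
 = 0·0.276 + 0·0.324 + 35·0.184 + 42·0.216
 = 0 + 0 + 6.44 + 9.072
 = 15.512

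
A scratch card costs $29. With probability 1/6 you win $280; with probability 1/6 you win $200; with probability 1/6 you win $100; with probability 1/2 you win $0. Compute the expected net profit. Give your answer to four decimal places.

E[payout] = 280·1/6 + 200·1/6 + 100·1/6 + 0·1/2
 = 140/3 + 100/3 + 50/3 + 0
 = 290/3
Net = 290/3 - 29 = 203/3

67.6667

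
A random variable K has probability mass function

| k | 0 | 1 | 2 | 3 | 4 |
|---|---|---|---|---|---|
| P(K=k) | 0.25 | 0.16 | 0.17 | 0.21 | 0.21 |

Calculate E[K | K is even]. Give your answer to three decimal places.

P(K is even) = 0.25 + 0.17 + 0.21 = 0.63.
E[K | K is even] = [0·0.25 + 2·0.17 + 4·0.21] / 0.63
 = 1.18 / 0.63
 = 118/63

1.873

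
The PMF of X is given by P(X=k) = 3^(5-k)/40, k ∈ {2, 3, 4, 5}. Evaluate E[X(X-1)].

E[X(X-1)] = Σ x(x-1)·P(X=x)
 = 2·27/40 + 6·9/40 + 12·3/40 + 20·1/40
 = 27/20 + 27/20 + 9/10 + 1/2
 = 41/10

4.1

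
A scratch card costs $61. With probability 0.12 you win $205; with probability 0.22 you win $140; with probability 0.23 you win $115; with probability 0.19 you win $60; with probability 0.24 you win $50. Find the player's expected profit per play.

E[payout] = 205·0.12 + 140·0.22 + 115·0.23 + 60·0.19 + 50·0.24
 = 24.6 + 30.8 + 26.45 + 11.4 + 12
 = 105.25
Net = 105.25 - 61 = 44.25

44.25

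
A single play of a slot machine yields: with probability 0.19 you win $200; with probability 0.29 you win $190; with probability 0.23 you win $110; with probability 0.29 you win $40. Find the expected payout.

E[payout] = 200·0.19 + 190·0.29 + 110·0.23 + 40·0.29
 = 38 + 55.1 + 25.3 + 11.6
 = 130

130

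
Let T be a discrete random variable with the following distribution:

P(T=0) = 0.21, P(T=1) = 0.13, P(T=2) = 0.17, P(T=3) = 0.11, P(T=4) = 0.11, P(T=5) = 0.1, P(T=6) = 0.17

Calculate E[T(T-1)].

E[T(T-1)] = Σ t(t-1)·P(T=t)
 = 0·0.21 + 0·0.13 + 2·0.17 + 6·0.11 + 12·0.11 + 20·0.1 + 30·0.17
 = 0 + 0 + 0.34 + 0.66 + 1.32 + 2 + 5.1
 = 9.42

9.42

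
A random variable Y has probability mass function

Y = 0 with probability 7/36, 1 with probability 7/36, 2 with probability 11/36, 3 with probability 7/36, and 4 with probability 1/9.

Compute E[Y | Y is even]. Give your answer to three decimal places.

1.727

P(Y is even) = 7/36 + 11/36 + 1/9 = 11/18.
E[Y | Y is even] = [0·7/36 + 2·11/36 + 4·1/9] / (11/18)
 = 19/18 / (11/18)
 = 19/11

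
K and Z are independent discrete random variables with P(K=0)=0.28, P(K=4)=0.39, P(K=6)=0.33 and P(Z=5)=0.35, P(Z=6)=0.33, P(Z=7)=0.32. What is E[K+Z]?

E[K+Z] = Σ_k Σ_z (k+z) · P(K=k)P(Z=z)
 = 5·0.098 + 6·0.0924 + 7·0.0896 + 9·0.1365 + 10·0.1287 + 11·0.1248 + 11·0.1155 + 12·0.1089 + 13·0.1056
 = 0.49 + 0.5544 + 0.6272 + 1.2285 + 1.287 + 1.3728 + 1.2705 + 1.3068 + 1.3728
 = 9.51

9.51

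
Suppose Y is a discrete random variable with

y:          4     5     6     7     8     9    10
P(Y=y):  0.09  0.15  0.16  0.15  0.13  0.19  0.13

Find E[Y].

E[Y] = Σ y·P(Y=y)
 = 4·0.09 + 5·0.15 + 6·0.16 + 7·0.15 + 8·0.13 + 9·0.19 + 10·0.13
 = 0.36 + 0.75 + 0.96 + 1.05 + 1.04 + 1.71 + 1.3
 = 7.17

7.17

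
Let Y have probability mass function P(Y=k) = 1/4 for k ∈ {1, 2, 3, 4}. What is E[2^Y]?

E[2^Y] = Σ 2^y·P(Y=y)
 = 2·1/4 + 4·1/4 + 8·1/4 + 16·1/4
 = 1/2 + 1 + 2 + 4
 = 15/2

7.5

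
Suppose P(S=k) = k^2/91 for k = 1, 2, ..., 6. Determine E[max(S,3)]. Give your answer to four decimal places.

E[max(S,3)] = Σ max(s,3)·P(S=s)
 = 3·1/91 + 3·4/91 + 3·9/91 + 4·16/91 + 5·25/91 + 6·36/91
 = 3/91 + 12/91 + 27/91 + 64/91 + 125/91 + 216/91
 = 447/91

4.9121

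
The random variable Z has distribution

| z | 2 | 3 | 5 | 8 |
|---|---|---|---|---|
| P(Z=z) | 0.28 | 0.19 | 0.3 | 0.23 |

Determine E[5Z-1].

E[5Z-1] = Σ (5z-1)·P(Z=z)
 = 9·0.28 + 14·0.19 + 24·0.3 + 39·0.23
 = 2.52 + 2.66 + 7.2 + 8.97
 = 21.35

21.35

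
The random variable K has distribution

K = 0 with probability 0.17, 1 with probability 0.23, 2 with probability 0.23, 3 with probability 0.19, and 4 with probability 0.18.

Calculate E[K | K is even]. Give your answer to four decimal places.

2.0345

P(K is even) = 0.17 + 0.23 + 0.18 = 0.58.
E[K | K is even] = [0·0.17 + 2·0.23 + 4·0.18] / 0.58
 = 1.18 / 0.58
 = 59/29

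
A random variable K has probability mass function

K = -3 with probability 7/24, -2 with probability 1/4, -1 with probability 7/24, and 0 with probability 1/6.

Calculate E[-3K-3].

E[-3K-3] = Σ (-3k-3)·P(K=k)
 = 6·7/24 + 3·1/4 + 0·7/24 + (-3)·1/6
 = 7/4 + 3/4 + 0 + (-1/2)
 = 2

2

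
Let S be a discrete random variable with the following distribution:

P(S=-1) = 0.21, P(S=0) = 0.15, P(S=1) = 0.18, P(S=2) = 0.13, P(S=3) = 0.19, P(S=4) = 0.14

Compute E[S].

1.36

E[S] = Σ s·P(S=s)
 = (-1)·0.21 + 0·0.15 + 1·0.18 + 2·0.13 + 3·0.19 + 4·0.14
 = (-0.21) + 0 + 0.18 + 0.26 + 0.57 + 0.56
 = 1.36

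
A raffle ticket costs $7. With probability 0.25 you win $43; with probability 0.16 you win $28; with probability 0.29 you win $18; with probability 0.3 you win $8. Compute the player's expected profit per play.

15.85

E[payout] = 43·0.25 + 28·0.16 + 18·0.29 + 8·0.3
 = 10.75 + 4.48 + 5.22 + 2.4
 = 22.85
Net = 22.85 - 7 = 15.85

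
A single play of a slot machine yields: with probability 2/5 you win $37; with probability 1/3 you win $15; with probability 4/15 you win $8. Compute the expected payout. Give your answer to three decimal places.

E[payout] = 37·2/5 + 15·1/3 + 8·4/15
 = 74/5 + 5 + 32/15
 = 329/15

21.933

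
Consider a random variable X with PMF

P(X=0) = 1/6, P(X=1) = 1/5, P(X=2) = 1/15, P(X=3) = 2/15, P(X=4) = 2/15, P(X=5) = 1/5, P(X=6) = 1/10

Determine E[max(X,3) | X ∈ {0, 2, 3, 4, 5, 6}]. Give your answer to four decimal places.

4.0417

P(X ∈ {0, 2, 3, 4, 5, 6}) = 1/6 + 1/15 + 2/15 + 2/15 + 1/5 + 1/10 = 4/5.
E[max(X,3) | X ∈ {0, 2, 3, 4, 5, 6}] = [3·1/6 + 3·1/15 + 3·2/15 + 4·2/15 + 5·1/5 + 6·1/10] / (4/5)
 = 97/30 / (4/5)
 = 97/24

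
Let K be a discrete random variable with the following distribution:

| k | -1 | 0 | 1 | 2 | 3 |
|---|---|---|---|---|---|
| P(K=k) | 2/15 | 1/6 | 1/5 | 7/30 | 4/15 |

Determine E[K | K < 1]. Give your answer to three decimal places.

P(K < 1) = 2/15 + 1/6 = 3/10.
E[K | K < 1] = [(-1)·2/15 + 0·1/6] / (3/10)
 = -2/15 / (3/10)
 = -4/9

-0.444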